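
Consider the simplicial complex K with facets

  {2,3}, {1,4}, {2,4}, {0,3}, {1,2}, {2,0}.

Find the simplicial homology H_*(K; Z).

H_0 ≅ Z,  H_1 ≅ Z^2.

Order the vertices as 0 < 1 < 2 < 3 < 4. Listing each simplex with vertices in this order, K has dimension 1 with simplices:

  0-simplices (5): [0], [1], [2], [3], [4]
  1-simplices (6): [0,2], [0,3], [1,2], [1,4], [2,3], [2,4]

giving chain groups C_0 ≅ Z^5, C_1 ≅ Z^6.

∂_1: C_1 → C_0 is given by ∂[p,q] = [q] − [p]. For instance
  ∂[2,4] = [4] − [2].
This gives a 5×6 integer matrix of rank 4; reducing to Smith normal form yields diagonal entries (1,1,1,1).

Computing H_k = (kernel of ∂_k) / (image of ∂_{k+1}):

  H_0: rank C_0 − rank ∂_1 = 5 − 4 = 1, and the invariant factors of ∂_1 are all 1, so H_0 ≅ Z.
  H_1: rank ker ∂_1 − rank ∂_2 = (6 − 4) − 0 = 2, and there is no ∂_2, so H_1 ≅ Z^2.

As a check, the Euler characteristic is 5 − 6 = -1, which agrees with 1 − 2 = -1.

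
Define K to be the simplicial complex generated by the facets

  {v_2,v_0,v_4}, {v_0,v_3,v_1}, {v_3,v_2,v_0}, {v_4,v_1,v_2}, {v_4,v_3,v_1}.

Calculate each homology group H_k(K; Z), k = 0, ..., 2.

Take the total order v_0 < v_1 < v_2 < v_3 < v_4 on the vertex set. Then K (dimension 2) consists of the simplices:

  0-simplices (5): [v_0], [v_1], [v_2], [v_3], [v_4]
  1-simplices (10): [v_0,v_1], [v_0,v_2], [v_0,v_3], [v_0,v_4], [v_1,v_2], [v_1,v_3], [v_1,v_4], [v_2,v_3], [v_2,v_4], [v_3,v_4]
  2-simplices (5): [v_0,v_1,v_3], [v_0,v_2,v_3], [v_0,v_2,v_4], [v_1,v_2,v_4], [v_1,v_3,v_4]

so the chain groups are C_0 ≅ Z^5, C_1 ≅ Z^10, C_2 ≅ Z^5.

Boundary ∂_1: C_1 → C_0 sends each edge [p,q] (with p < q) to q − p. For instance
  ∂[v_0,v_2] = [v_2] − [v_0].
As a 5×10 matrix over Z this has rank 4, with invariant factors (1,1,1,1).

The boundary map ∂_2: C_2 → C_1 sends each 2-simplex [p,q,r] to [q,r] − [p,r] + [p,q]. For instance
  ∂[v_0,v_2,v_3] = [v_2,v_3] − [v_0,v_3] + [v_0,v_2],
  ∂[v_0,v_2,v_4] = [v_2,v_4] − [v_0,v_4] + [v_0,v_2].
As a 10×5 matrix over Z this has rank 5, with invariant factors (1,1,1,1,1).

Reading off H_k = ker ∂_k / im ∂_{k+1}:

  H_0: rank C_0 − rank ∂_1 = 5 − 4 = 1, and the invariant factors of ∂_1 are all 1, so H_0 = Z.
  H_1: rank ker ∂_1 − rank ∂_2 = (10 − 4) − 5 = 1, and the invariant factors of ∂_2 are all 1, so H_1 = Z.
  H_2: rank ker ∂_2 − rank ∂_3 = (5 − 5) − 0 = 0, and there is no ∂_3, so H_2 = 0.

H_0 = Z,  H_1 = Z,  H_2 = 0.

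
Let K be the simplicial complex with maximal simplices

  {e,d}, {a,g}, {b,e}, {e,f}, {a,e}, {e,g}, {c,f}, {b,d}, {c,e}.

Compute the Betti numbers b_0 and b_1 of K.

b_0 = 1, b_1 = 3.

We work with the vertex ordering a < b < c < d < e < f < g. The simplices of K, each written with vertices in increasing order, are:

  0-simplices (7): a, b, c, d, e, f, g
  1-simplices (9): ae, ag, bd, be, ce, cf, de, ef, eg

so the chain groups are C_0 ≅ Z^7, C_1 ≅ Z^9.

Boundary ∂_1: C_1 → C_0 is given by ∂[p,q] = [q] − [p]. For instance
  ∂bd = d − b.
The resulting 7×9 matrix has rank 6, and its Smith normal form has invariant factors (1,1,1,1,1,1).

Computing H_k = (kernel of ∂_k) / (image of ∂_{k+1}):

  H_0: rank C_0 − rank ∂_1 = 7 − 6 = 1, and the invariant factors of ∂_1 are all 1, so H_0 ≅ Z.
  H_1: rank ker ∂_1 − rank ∂_2 = (9 − 6) − 0 = 3, and there is no ∂_2, so H_1 ≅ Z^3.

As a check, the Euler characteristic is 7 − 9 = -2, which agrees with 1 − 3 = -2.

Hence the Betti numbers are b_0 = 1, b_1 = 3.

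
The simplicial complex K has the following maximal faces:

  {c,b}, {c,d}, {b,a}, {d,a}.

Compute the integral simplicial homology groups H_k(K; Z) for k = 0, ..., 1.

H_0 ≅ Z,  H_1 ≅ Z.

Fix the vertex order a < b < c < d and write every simplex with vertices in increasing order. Then dim K = 1 and the simplices of K are:

  0-simplices (4): a, b, c, d
  1-simplices (4): ab, ad, bc, cd

Hence C_0 ≅ Z^4, C_1 ≅ Z^4.

∂_1: C_1 → C_0 is given by ∂[p,q] = [q] − [p].
As a 4×4 matrix over Z this has rank 3, with invariant factors (1,1,1).

Computing H_k = (kernel of ∂_k) / (image of ∂_{k+1}):

  H_0: rank C_0 − rank ∂_1 = 4 − 3 = 1, and the invariant factors of ∂_1 are all 1, so H_0 = Z.
  H_1: rank ker ∂_1 − rank ∂_2 = (4 − 3) − 0 = 1, and there is no ∂_2, so H_1 = Z.

As a check, the Euler characteristic is 4 − 4 = 0, which agrees with 1 − 1 = 0.
(K is a triangulation of the circle S^1.)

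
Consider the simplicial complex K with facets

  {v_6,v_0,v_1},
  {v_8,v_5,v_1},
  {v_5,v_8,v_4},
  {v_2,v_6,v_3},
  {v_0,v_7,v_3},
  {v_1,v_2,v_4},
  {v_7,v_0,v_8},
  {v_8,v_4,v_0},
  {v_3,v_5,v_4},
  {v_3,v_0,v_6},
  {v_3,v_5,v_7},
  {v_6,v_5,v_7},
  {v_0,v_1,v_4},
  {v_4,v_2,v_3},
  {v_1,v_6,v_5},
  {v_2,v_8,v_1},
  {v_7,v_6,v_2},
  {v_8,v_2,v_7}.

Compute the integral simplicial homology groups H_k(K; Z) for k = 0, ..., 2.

H_0 = Z,  H_1 = Z ⊕ Z/2,  H_2 = 0.

Order the vertices as v_0 < v_1 < v_2 < v_3 < v_4 < v_5 < v_6 < v_7 < v_8. Listing each simplex with vertices in this order, K has dimension 2 with simplices:

  0-simplices (9): [v_0], [v_1], [v_2], [v_3], [v_4], [v_5], [v_6], [v_7], [v_8]
  1-simplices (27): (27 of them)
  2-simplices (18): (18 of them)

giving chain groups C_0 ≅ Z^9, C_1 ≅ Z^27, C_2 ≅ Z^18.

∂_1: C_1 → C_0 maps an edge to its endpoints' difference, ∂[p,q] = q − p.
The 9×27 boundary matrix has rank 8 and Smith normal form diag(1,1,1,1,1,1,1,1).

The boundary map ∂_2: C_2 → C_1 maps a triangle to the signed sum of its edges. For instance
  ∂[v_1,v_5,v_6] = [v_5,v_6] − [v_1,v_6] + [v_1,v_5],
  ∂[v_1,v_2,v_4] = [v_2,v_4] − [v_1,v_4] + [v_1,v_2].
As a 27×18 matrix over Z this has rank 18, with invariant factors (1,1,1,1,1,1,1,1,1,1,1,1,1,1,1,1,1,2).

From H_k ≅ ker(∂_k) / im(∂_{k+1}) we obtain:

  H_0: rank C_0 − rank ∂_1 = 9 − 8 = 1, and the invariant factors of ∂_1 are all 1, so H_0 = Z.
  H_1: rank ker ∂_1 − rank ∂_2 = (27 − 8) − 18 = 1, and ∂_2 has invariant factor 2 > 1, so H_1 = Z ⊕ Z/2.
  H_2: rank ker ∂_2 − rank ∂_3 = (18 − 18) − 0 = 0, and there is no ∂_3, so H_2 = 0.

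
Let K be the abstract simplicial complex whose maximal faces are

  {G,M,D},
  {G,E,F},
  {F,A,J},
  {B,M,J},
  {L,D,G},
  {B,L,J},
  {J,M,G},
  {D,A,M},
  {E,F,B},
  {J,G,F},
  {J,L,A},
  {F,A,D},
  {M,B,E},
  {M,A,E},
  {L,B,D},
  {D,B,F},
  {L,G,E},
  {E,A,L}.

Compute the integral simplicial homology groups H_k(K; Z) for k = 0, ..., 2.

Order the vertices as A < B < D < E < F < G < J < L < M. Listing each simplex with vertices in this order, K has dimension 2 with simplices:

  0-simplices (9): A, B, D, E, F, G, J, L, M
  1-simplices (27): AD, AE, AF, AJ, AL, AM, BD, BE, BF, BJ, BL, BM, DF, DG, DL, DM, EF, EG, EL, EM, FG, FJ, GJ, GL, GM, JL, JM
  2-simplices (18): ADF, ADM, AEL, AEM, AFJ, AJL, BDF, BDL, BEF, BEM, BJL, BJM, DGL, DGM, EFG, EGL, FGJ, GJM

giving chain groups C_0 ≅ Z^9, C_1 ≅ Z^27, C_2 ≅ Z^18.

Boundary ∂_1: C_1 → C_0 is given by ∂[p,q] = [q] − [p].
As a 9×27 matrix over Z this has rank 8, with invariant factors (1,1,1,1,1,1,1,1).

The boundary map ∂_2: C_2 → C_1 acts by ∂[p,q,r] = [q,r] − [p,r] + [p,q]. For instance
  ∂BEM = EM − BM + BE,
  ∂AEM = EM − AM + AE.
As a 27×18 matrix over Z this has rank 17, with invariant factors (1,1,1,1,1,1,1,1,1,1,1,1,1,1,1,1,1).

From H_k ≅ ker(∂_k) / im(∂_{k+1}) we obtain:

  H_0: rank C_0 − rank ∂_1 = 9 − 8 = 1, and the invariant factors of ∂_1 are all 1, so H_0 = Z.
  H_1: rank ker ∂_1 − rank ∂_2 = (27 − 8) − 17 = 2, and the invariant factors of ∂_2 are all 1, so H_1 = Z^2.
  H_2: rank ker ∂_2 − rank ∂_3 = (18 − 17) − 0 = 1, and there is no ∂_3, so H_2 = Z.

As a check, the Euler characteristic is 9 − 27 + 18 = 0, which agrees with 1 − 2 + 1 = 0.
(K is a triangulation of the torus T^2.)

H_0 = Z,  H_1 = Z^2,  H_2 = Z.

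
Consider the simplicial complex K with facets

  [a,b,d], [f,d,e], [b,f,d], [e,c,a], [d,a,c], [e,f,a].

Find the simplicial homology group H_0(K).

H_0 ≅ Z.

Fix the vertex order a < b < c < d < e < f and write every simplex with vertices in increasing order. Then dim K = 2 and the simplices of K are:

  0-simplices (6): a, b, c, d, e, f
  1-simplices (12): ab, ac, ad, ae, af, bd, bf, cd, ce, de, df, ef
  2-simplices (6): abd, acd, ace, aef, bdf, def

Hence C_0 ≅ Z^6, C_1 ≅ Z^12, C_2 ≅ Z^6.

The boundary map ∂_1: C_1 → C_0 maps an edge to its endpoints' difference, ∂[p,q] = q − p.
This gives a 6×12 integer matrix of rank 5; reducing to Smith normal form yields diagonal entries (1,1,1,1,1).

The boundary map ∂_2: C_2 → C_1 sends each 2-simplex [p,q,r] to [q,r] − [p,r] + [p,q]. For instance
  ∂bdf = df − bf + bd,
  ∂abd = bd − ad + ab.
As a 12×6 matrix over Z this has rank 6, with invariant factors (1,1,1,1,1,1).

Computing H_k = (kernel of ∂_k) / (image of ∂_{k+1}):

  H_0: rank C_0 − rank ∂_1 = 6 − 5 = 1, and the invariant factors of ∂_1 are all 1, so H_0 ≅ Z.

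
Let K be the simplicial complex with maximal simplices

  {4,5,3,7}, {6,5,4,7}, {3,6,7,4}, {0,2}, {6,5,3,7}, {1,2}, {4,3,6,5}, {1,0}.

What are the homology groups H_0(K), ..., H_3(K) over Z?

H_0 ≅ Z^2,  H_1 ≅ Z,  H_2 = 0,  H_3 ≅ Z.

Order the vertices as 0 < 1 < 2 < 3 < 4 < 5 < 6 < 7. Listing each simplex with vertices in this order, K has dimension 3 with simplices:

  0-simplices (8): [0], [1], [2], [3], [4], [5], [6], [7]
  1-simplices (13): [0,1], [0,2], [1,2], [3,4], [3,5], [3,6], [3,7], [4,5], [4,6], [4,7], [5,6], [5,7], [6,7]
  2-simplices (10): [3,4,5], [3,4,6], [3,4,7], [3,5,6], [3,5,7], [3,6,7], [4,5,6], [4,5,7], [4,6,7], [5,6,7]
  3-simplices (5): [3,4,5,6], [3,4,5,7], [3,4,6,7], [3,5,6,7], [4,5,6,7]

giving chain groups C_0 ≅ Z^8, C_1 ≅ Z^13, C_2 ≅ Z^10, C_3 ≅ Z^5.

The boundary map ∂_1: C_1 → C_0 is given by ∂[p,q] = [q] − [p]. For instance
  ∂[6,7] = [7] − [6].
As a 8×13 matrix over Z this has rank 6, with invariant factors (1,1,1,1,1,1).

The boundary map ∂_2: C_2 → C_1 sends each 2-simplex [p,q,r] to [q,r] − [p,r] + [p,q]. For instance
  ∂[3,5,7] = [5,7] − [3,7] + [3,5],
  ∂[3,4,7] = [4,7] − [3,7] + [3,4].
The resulting 13×10 matrix has rank 6, and its Smith normal form has invariant factors (1,1,1,1,1,1).

The boundary map ∂_3: C_3 → C_2 sends each 3-simplex σ to the alternating sum Σ_i (−1)^i (σ with its i-th vertex removed). For instance
  ∂[3,4,5,7] = [4,5,7] − [3,5,7] + [3,4,7] − [3,4,5],
  ∂[3,5,6,7] = [5,6,7] − [3,6,7] + [3,5,7] − [3,5,6].
This gives a 10×5 integer matrix of rank 4; reducing to Smith normal form yields diagonal entries (1,1,1,1).

Computing H_k = (kernel of ∂_k) / (image of ∂_{k+1}):

  H_0: rank C_0 − rank ∂_1 = 8 − 6 = 2, and the invariant factors of ∂_1 are all 1, so H_0 = Z^2.
  H_1: rank ker ∂_1 − rank ∂_2 = (13 − 6) − 6 = 1, and the invariant factors of ∂_2 are all 1, so H_1 = Z.
  H_2: rank ker ∂_2 − rank ∂_3 = (10 − 6) − 4 = 0, and the invariant factors of ∂_3 are all 1, so H_2 = 0.
  H_3: rank ker ∂_3 − rank ∂_4 = (5 − 4) − 0 = 1, and there is no ∂_4, so H_3 = Z.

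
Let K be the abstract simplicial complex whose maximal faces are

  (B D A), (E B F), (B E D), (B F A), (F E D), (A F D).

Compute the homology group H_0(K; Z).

H_0 ≅ Z.

Order the vertices as A < B < D < E < F. Listing each simplex with vertices in this order, K has dimension 2 with simplices:

  0-simplices (5): A, B, D, E, F
  1-simplices (9): AB, AD, AF, BD, BE, BF, DE, DF, EF
  2-simplices (6): ABD, ABF, ADF, BDE, BEF, DEF

giving chain groups C_0 ≅ Z^5, C_1 ≅ Z^9, C_2 ≅ Z^6.

∂_1: C_1 → C_0 maps an edge to its endpoints' difference, ∂[p,q] = q − p. For instance
  ∂AB = B − A.
The 5×9 boundary matrix has rank 4 and Smith normal form diag(1,1,1,1).

Boundary ∂_2: C_2 → C_1 sends each 2-simplex [p,q,r] to [q,r] − [p,r] + [p,q]. For instance
  ∂ADF = DF − AF + AD,
  ∂BDE = DE − BE + BD.
The resulting 9×6 matrix has rank 5, and its Smith normal form has invariant factors (1,1,1,1,1).

Reading off H_k = ker ∂_k / im ∂_{k+1}:

  H_0: rank C_0 − rank ∂_1 = 5 − 4 = 1, and the invariant factors of ∂_1 are all 1, so H_0 = Z.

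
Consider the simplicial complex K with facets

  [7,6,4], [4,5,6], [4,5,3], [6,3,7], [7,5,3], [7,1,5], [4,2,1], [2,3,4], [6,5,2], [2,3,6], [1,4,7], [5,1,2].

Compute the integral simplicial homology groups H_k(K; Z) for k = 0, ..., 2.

H_0 = Z,  H_1 = Z/2,  H_2 = 0.

Order the vertices as 1 < 2 < 3 < 4 < 5 < 6 < 7. Listing each simplex with vertices in this order, K has dimension 2 with simplices:

  0-simplices (7): [1], [2], [3], [4], [5], [6], [7]
  1-simplices (18): [1,2], [1,4], [1,5], [1,7], [2,3], [2,4], [2,5], [2,6], [3,4], [3,5], [3,6], [3,7], [4,5], [4,6], [4,7], [5,6], [5,7], [6,7]
  2-simplices (12): [1,2,4], [1,2,5], [1,4,7], [1,5,7], [2,3,4], [2,3,6], [2,5,6], [3,4,5], [3,5,7], [3,6,7], [4,5,6], [4,6,7]

Hence C_0 ≅ Z^7, C_1 ≅ Z^18, C_2 ≅ Z^12.

Boundary ∂_1: C_1 → C_0 maps an edge to its endpoints' difference, ∂[p,q] = q − p. For instance
  ∂[5,7] = [7] − [5].
The resulting 7×18 matrix has rank 6, and its Smith normal form has invariant factors (1,1,1,1,1,1).

The boundary map ∂_2: C_2 → C_1 maps a triangle to the signed sum of its edges. For instance
  ∂[2,3,4] = [3,4] − [2,4] + [2,3],
  ∂[2,3,6] = [3,6] − [2,6] + [2,3].
The 18×12 boundary matrix has rank 12 and Smith normal form diag(1,1,1,1,1,1,1,1,1,1,1,2).

Now H_k = ker ∂_k / im ∂_{k+1}, so:

  H_0: rank C_0 − rank ∂_1 = 7 − 6 = 1, and the invariant factors of ∂_1 are all 1, so H_0 = Z.
  H_1: rank ker ∂_1 − rank ∂_2 = (18 − 6) − 12 = 0, and ∂_2 has invariant factor 2 > 1, so H_1 = Z/2.
  H_2: rank ker ∂_2 − rank ∂_3 = (12 − 12) − 0 = 0, and there is no ∂_3, so H_2 = 0.

As a check, the Euler characteristic is 7 − 18 + 12 = 1, which agrees with 1 − 0 + 0 = 1.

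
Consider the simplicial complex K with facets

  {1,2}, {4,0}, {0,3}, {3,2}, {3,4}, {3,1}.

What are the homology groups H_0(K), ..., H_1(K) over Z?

Order the vertices as 0 < 1 < 2 < 3 < 4. Listing each simplex with vertices in this order, K has dimension 1 with simplices:

  0-simplices (5): [0], [1], [2], [3], [4]
  1-simplices (6): [0,3], [0,4], [1,2], [1,3], [2,3], [3,4]

Hence C_0 ≅ Z^5, C_1 ≅ Z^6.

∂_1: C_1 → C_0 is given by ∂[p,q] = [q] − [p].
The resulting 5×6 matrix has rank 4, and its Smith normal form has invariant factors (1,1,1,1).

Reading off H_k = ker ∂_k / im ∂_{k+1}:

  H_0: rank C_0 − rank ∂_1 = 5 − 4 = 1, and the invariant factors of ∂_1 are all 1, so H_0 ≅ Z.
  H_1: rank ker ∂_1 − rank ∂_2 = (6 − 4) − 0 = 2, and there is no ∂_2, so H_1 ≅ Z^2.

H_0 = Z,  H_1 = Z^2.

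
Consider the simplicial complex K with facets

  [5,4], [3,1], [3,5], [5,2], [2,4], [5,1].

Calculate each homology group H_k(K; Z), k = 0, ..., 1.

Fix the vertex order 1 < 2 < 3 < 4 < 5 and write every simplex with vertices in increasing order. Then dim K = 1 and the simplices of K are:

  0-simplices (5): [1], [2], [3], [4], [5]
  1-simplices (6): [1,3], [1,5], [2,4], [2,5], [3,5], [4,5]

Hence C_0 ≅ Z^5, C_1 ≅ Z^6.

The boundary map ∂_1: C_1 → C_0 sends each edge [p,q] (with p < q) to q − p. For instance
  ∂[3,5] = [5] − [3].
The 5×6 boundary matrix has rank 4 and Smith normal form diag(1,1,1,1).

From H_k ≅ ker(∂_k) / im(∂_{k+1}) we obtain:

  H_0: rank C_0 − rank ∂_1 = 5 − 4 = 1, and the invariant factors of ∂_1 are all 1, so H_0 = Z.
  H_1: rank ker ∂_1 − rank ∂_2 = (6 − 4) − 0 = 2, and there is no ∂_2, so H_1 = Z^2.

As a check, the Euler characteristic is 5 − 6 = -1, which agrees with 1 − 2 = -1.
(K is a triangulation of a wedge of 2 circles.)

H_0 ≅ Z,  H_1 ≅ Z^2.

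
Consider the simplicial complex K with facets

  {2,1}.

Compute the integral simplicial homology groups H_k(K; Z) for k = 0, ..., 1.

Take the total order 1 < 2 on the vertex set. Then K (dimension 1) consists of the simplices:

  0-simplices (2): [1], [2]
  1-simplices (1): [1,2]

so the chain groups are C_0 ≅ Z^2, C_1 ≅ Z^1.

Boundary ∂_1: C_1 → C_0 is given by ∂[p,q] = [q] − [p]. For instance
  ∂[1,2] = [2] − [1].
As a 2×1 matrix over Z this has rank 1, with invariant factors (1).

Reading off H_k = ker ∂_k / im ∂_{k+1}:

  H_0: rank C_0 − rank ∂_1 = 2 − 1 = 1, and the invariant factors of ∂_1 are all 1, so H_0 ≅ Z.
  H_1: rank ker ∂_1 − rank ∂_2 = (1 − 1) − 0 = 0, and there is no ∂_2, so H_1 ≅ 0.

As a check, the Euler characteristic is 2 − 1 = 1, which agrees with 1 − 0 = 1.

H_0 = Z,  H_1 = 0.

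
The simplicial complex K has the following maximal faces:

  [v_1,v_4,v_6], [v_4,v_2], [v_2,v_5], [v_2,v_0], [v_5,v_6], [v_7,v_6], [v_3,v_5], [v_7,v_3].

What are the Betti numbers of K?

b_0 = 1, b_1 = 2, b_2 = 0.

Fix the vertex order v_0 < v_1 < v_2 < v_3 < v_4 < v_5 < v_6 < v_7 and write every simplex with vertices in increasing order. Then dim K = 2 and the simplices of K are:

  0-simplices (8): [v_0], [v_1], [v_2], [v_3], [v_4], [v_5], [v_6], [v_7]
  1-simplices (10): [v_0,v_2], [v_1,v_4], [v_1,v_6], [v_2,v_4], [v_2,v_5], [v_3,v_5], [v_3,v_7], [v_4,v_6], [v_5,v_6], [v_6,v_7]
  2-simplices (1): [v_1,v_4,v_6]

Hence C_0 ≅ Z^8, C_1 ≅ Z^10, C_2 ≅ Z^1.

∂_1: C_1 → C_0 maps an edge to its endpoints' difference, ∂[p,q] = q − p. For instance
  ∂[v_1,v_6] = [v_6] − [v_1].
The 8×10 boundary matrix has rank 7 and Smith normal form diag(1,1,1,1,1,1,1).

Boundary ∂_2: C_2 → C_1 acts by ∂[p,q,r] = [q,r] − [p,r] + [p,q]. For instance
  ∂[v_1,v_4,v_6] = [v_4,v_6] − [v_1,v_6] + [v_1,v_4].
As a 10×1 matrix over Z this has rank 1, with invariant factors (1).

Reading off H_k = ker ∂_k / im ∂_{k+1}:

  H_0: rank C_0 − rank ∂_1 = 8 − 7 = 1, and the invariant factors of ∂_1 are all 1, so H_0 ≅ Z.
  H_1: rank ker ∂_1 − rank ∂_2 = (10 − 7) − 1 = 2, and the invariant factors of ∂_2 are all 1, so H_1 ≅ Z^2.
  H_2: rank ker ∂_2 − rank ∂_3 = (1 − 1) − 0 = 0, and there is no ∂_3, so H_2 ≅ 0.

Hence the Betti numbers are b_0 = 1, b_1 = 2, b_2 = 0.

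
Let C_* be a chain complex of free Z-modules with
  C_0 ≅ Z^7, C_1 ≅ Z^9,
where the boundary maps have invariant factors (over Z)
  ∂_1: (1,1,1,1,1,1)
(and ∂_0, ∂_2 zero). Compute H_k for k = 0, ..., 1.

H_0: b_0 = 7 − 0 − 6 = 1; torsion from ∂_1 factors > 1: none. So H_0 = Z.
H_1: b_1 = 9 − 6 − 0 = 3; torsion from ∂_2 factors > 1: none. So H_1 = Z^3.

H_0 = Z,  H_1 = Z^3.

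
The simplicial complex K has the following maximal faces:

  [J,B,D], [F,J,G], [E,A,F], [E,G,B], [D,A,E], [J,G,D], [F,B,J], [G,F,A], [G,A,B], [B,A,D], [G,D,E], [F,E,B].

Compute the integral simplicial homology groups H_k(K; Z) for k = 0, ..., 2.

We work with the vertex ordering A < B < D < E < F < G < J. The simplices of K, each written with vertices in increasing order, are:

  0-simplices (7): A, B, D, E, F, G, J
  1-simplices (18): AB, AD, AE, AF, AG, BD, BE, BF, BG, BJ, DE, DG, DJ, EF, EG, FG, FJ, GJ
  2-simplices (12): ABD, ABG, ADE, AEF, AFG, BDJ, BEF, BEG, BFJ, DEG, DGJ, FGJ

Hence C_0 ≅ Z^7, C_1 ≅ Z^18, C_2 ≅ Z^12.

The boundary map ∂_1: C_1 → C_0 is given by ∂[p,q] = [q] − [p].
The 7×18 boundary matrix has rank 6 and Smith normal form diag(1,1,1,1,1,1).

∂_2: C_2 → C_1 sends each 2-simplex [p,q,r] to [q,r] − [p,r] + [p,q]. For instance
  ∂ABG = BG − AG + AB,
  ∂ABD = BD − AD + AB.
The 18×12 boundary matrix has rank 12 and Smith normal form diag(1,1,1,1,1,1,1,1,1,1,1,2).

Reading off H_k = ker ∂_k / im ∂_{k+1}:

  H_0: rank C_0 − rank ∂_1 = 7 − 6 = 1, and the invariant factors of ∂_1 are all 1, so H_0 = Z.
  H_1: rank ker ∂_1 − rank ∂_2 = (18 − 6) − 12 = 0, and ∂_2 has invariant factor 2 > 1, so H_1 = Z/2.
  H_2: rank ker ∂_2 − rank ∂_3 = (12 − 12) − 0 = 0, and there is no ∂_3, so H_2 = 0.

H_0 = Z,  H_1 = Z/2,  H_2 = 0.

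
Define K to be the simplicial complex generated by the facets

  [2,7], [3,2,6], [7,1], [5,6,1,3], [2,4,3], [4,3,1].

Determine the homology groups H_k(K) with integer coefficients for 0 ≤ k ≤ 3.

Order the vertices as 1 < 2 < 3 < 4 < 5 < 6 < 7. Listing each simplex with vertices in this order, K has dimension 3 with simplices:

  0-simplices (7): [1], [2], [3], [4], [5], [6], [7]
  1-simplices (13): [1,3], [1,4], [1,5], [1,6], [1,7], [2,3], [2,4], [2,6], [2,7], [3,4], [3,5], [3,6], [5,6]
  2-simplices (7): [1,3,4], [1,3,5], [1,3,6], [1,5,6], [2,3,4], [2,3,6], [3,5,6]
  3-simplices (1): [1,3,5,6]

giving chain groups C_0 ≅ Z^7, C_1 ≅ Z^13, C_2 ≅ Z^7, C_3 ≅ Z^1.

∂_1: C_1 → C_0 sends each edge [p,q] (with p < q) to q − p. For instance
  ∂[1,7] = [7] − [1].
As a 7×13 matrix over Z this has rank 6, with invariant factors (1,1,1,1,1,1).

Boundary ∂_2: C_2 → C_1 sends each 2-simplex [p,q,r] to [q,r] − [p,r] + [p,q]. For instance
  ∂[2,3,6] = [3,6] − [2,6] + [2,3],
  ∂[1,3,6] = [3,6] − [1,6] + [1,3].
As a 13×7 matrix over Z this has rank 6, with invariant factors (1,1,1,1,1,1).

∂_3: C_3 → C_2 sends each 3-simplex σ to the alternating sum Σ_i (−1)^i (σ with its i-th vertex removed). For instance
  ∂[1,3,5,6] = [3,5,6] − [1,5,6] + [1,3,6] − [1,3,5].
The resulting 7×1 matrix has rank 1, and its Smith normal form has invariant factors (1).

Computing H_k = (kernel of ∂_k) / (image of ∂_{k+1}):

  H_0: rank C_0 − rank ∂_1 = 7 − 6 = 1, and the invariant factors of ∂_1 are all 1, so H_0 = Z.
  H_1: rank ker ∂_1 − rank ∂_2 = (13 − 6) − 6 = 1, and the invariant factors of ∂_2 are all 1, so H_1 = Z.
  H_2: rank ker ∂_2 − rank ∂_3 = (7 − 6) − 1 = 0, and the invariant factors of ∂_3 are all 1, so H_2 = 0.
  H_3: rank ker ∂_3 − rank ∂_4 = (1 − 1) − 0 = 0, and there is no ∂_4, so H_3 = 0.

H_0 ≅ Z,  H_1 ≅ Z,  H_2 = 0,  H_3 = 0.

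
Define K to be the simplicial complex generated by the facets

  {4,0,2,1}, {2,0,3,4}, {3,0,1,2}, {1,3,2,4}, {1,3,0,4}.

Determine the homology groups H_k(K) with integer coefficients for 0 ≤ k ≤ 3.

H_0 = Z,  H_1 = 0,  H_2 = 0,  H_3 = Z.

K has 5 vertices, 10 edges, 10 triangles, 5 3-simplices.
rank ∂_0 = 0, rank ∂_1 = 4 ⇒ b_0 = 5 − 0 − 4 = 1; all invariant factors of ∂_1 are 1 so no torsion. So H_0 = Z.
rank ∂_1 = 4, rank ∂_2 = 6 ⇒ b_1 = 10 − 4 − 6 = 0; all invariant factors of ∂_2 are 1 so no torsion. So H_1 = 0.
rank ∂_2 = 6, rank ∂_3 = 4 ⇒ b_2 = 10 − 6 − 4 = 0; all invariant factors of ∂_3 are 1 so no torsion. So H_2 = 0.
rank ∂_3 = 4, rank ∂_4 = 0 ⇒ b_3 = 5 − 4 − 0 = 1. So H_3 = Z.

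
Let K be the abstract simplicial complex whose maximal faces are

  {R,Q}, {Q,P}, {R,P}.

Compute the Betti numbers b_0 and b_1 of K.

b_0 = 1, b_1 = 1.

Fix the vertex order P < Q < R and write every simplex with vertices in increasing order. Then dim K = 1 and the simplices of K are:

  0-simplices (3): P, Q, R
  1-simplices (3): PQ, PR, QR

Hence C_0 ≅ Z^3, C_1 ≅ Z^3.

∂_1: C_1 → C_0 is given by ∂[p,q] = [q] − [p]. For instance
  ∂PQ = Q − P.
This gives a 3×3 integer matrix of rank 2; reducing to Smith normal form yields diagonal entries (1,1).

From H_k ≅ ker(∂_k) / im(∂_{k+1}) we obtain:

  H_0: rank C_0 − rank ∂_1 = 3 − 2 = 1, and the invariant factors of ∂_1 are all 1, so H_0 = Z.
  H_1: rank ker ∂_1 − rank ∂_2 = (3 − 2) − 0 = 1, and there is no ∂_2, so H_1 = Z.

(K is a triangulation of the circle S^1.)

Hence the Betti numbers are b_0 = 1, b_1 = 1.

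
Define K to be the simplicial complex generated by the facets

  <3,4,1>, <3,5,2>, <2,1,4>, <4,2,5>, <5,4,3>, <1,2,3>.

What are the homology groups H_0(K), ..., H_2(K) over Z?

H_0 = Z,  H_1 = 0,  H_2 = Z.

We work with the vertex ordering 1 < 2 < 3 < 4 < 5. The simplices of K, each written with vertices in increasing order, are:

  0-simplices (5): [1], [2], [3], [4], [5]
  1-simplices (9): [1,2], [1,3], [1,4], [2,3], [2,4], [2,5], [3,4], [3,5], [4,5]
  2-simplices (6): [1,2,3], [1,2,4], [1,3,4], [2,3,5], [2,4,5], [3,4,5]

giving chain groups C_0 ≅ Z^5, C_1 ≅ Z^9, C_2 ≅ Z^6.

∂_1: C_1 → C_0 is given by ∂[p,q] = [q] − [p].
The 5×9 boundary matrix has rank 4 and Smith normal form diag(1,1,1,1).

The boundary map ∂_2: C_2 → C_1 acts by ∂[p,q,r] = [q,r] − [p,r] + [p,q]. For instance
  ∂[3,4,5] = [4,5] − [3,5] + [3,4],
  ∂[2,4,5] = [4,5] − [2,5] + [2,4].
As a 9×6 matrix over Z this has rank 5, with invariant factors (1,1,1,1,1).

Reading off H_k = ker ∂_k / im ∂_{k+1}:

  H_0: rank C_0 − rank ∂_1 = 5 − 4 = 1, and the invariant factors of ∂_1 are all 1, so H_0 ≅ Z.
  H_1: rank ker ∂_1 − rank ∂_2 = (9 − 4) − 5 = 0, and the invariant factors of ∂_2 are all 1, so H_1 ≅ 0.
  H_2: rank ker ∂_2 − rank ∂_3 = (6 − 5) − 0 = 1, and there is no ∂_3, so H_2 ≅ Z.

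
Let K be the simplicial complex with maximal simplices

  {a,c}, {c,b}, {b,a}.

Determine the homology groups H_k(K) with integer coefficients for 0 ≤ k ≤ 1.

Fix the vertex order a < b < c and write every simplex with vertices in increasing order. Then dim K = 1 and the simplices of K are:

  0-simplices (3): a, b, c
  1-simplices (3): ab, ac, bc

so the chain groups are C_0 ≅ Z^3, C_1 ≅ Z^3.

The boundary map ∂_1: C_1 → C_0 sends each edge [p,q] (with p < q) to q − p.
This gives a 3×3 integer matrix of rank 2; reducing to Smith normal form yields diagonal entries (1,1).

From H_k ≅ ker(∂_k) / im(∂_{k+1}) we obtain:

  H_0: rank C_0 − rank ∂_1 = 3 − 2 = 1, and the invariant factors of ∂_1 are all 1, so H_0 ≅ Z.
  H_1: rank ker ∂_1 − rank ∂_2 = (3 − 2) − 0 = 1, and there is no ∂_2, so H_1 ≅ Z.

As a check, the Euler characteristic is 3 − 3 = 0, which agrees with 1 − 1 = 0.

H_0 ≅ Z,  H_1 ≅ Z.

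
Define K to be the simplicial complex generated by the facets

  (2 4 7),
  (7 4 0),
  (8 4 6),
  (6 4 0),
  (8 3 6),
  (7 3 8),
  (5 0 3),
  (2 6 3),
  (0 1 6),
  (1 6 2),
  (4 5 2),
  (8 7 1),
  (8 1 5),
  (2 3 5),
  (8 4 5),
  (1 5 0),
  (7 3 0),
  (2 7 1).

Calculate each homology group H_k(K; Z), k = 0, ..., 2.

Order the vertices as 0 < 1 < 2 < 3 < 4 < 5 < 6 < 7 < 8. Listing each simplex with vertices in this order, K has dimension 2 with simplices:

  0-simplices (9): [0], [1], [2], [3], [4], [5], [6], [7], [8]
  1-simplices (27): (27 of them)
  2-simplices (18): [0,1,5], [0,1,6], [0,3,5], [0,3,7], [0,4,6], [0,4,7], [1,2,6], [1,2,7], [1,5,8], [1,7,8], [2,3,5], [2,3,6], [2,4,5], [2,4,7], [3,6,8], [3,7,8], [4,5,8], [4,6,8]

so the chain groups are C_0 ≅ Z^9, C_1 ≅ Z^27, C_2 ≅ Z^18.

Boundary ∂_1: C_1 → C_0 maps an edge to its endpoints' difference, ∂[p,q] = q − p. For instance
  ∂[3,8] = [8] − [3].
This gives a 9×27 integer matrix of rank 8; reducing to Smith normal form yields diagonal entries (1,1,1,1,1,1,1,1).

∂_2: C_2 → C_1 acts by ∂[p,q,r] = [q,r] − [p,r] + [p,q]. For instance
  ∂[0,1,6] = [1,6] − [0,6] + [0,1],
  ∂[1,7,8] = [7,8] − [1,8] + [1,7].
This gives a 27×18 integer matrix of rank 17; reducing to Smith normal form yields diagonal entries (1,1,1,1,1,1,1,1,1,1,1,1,1,1,1,1,1).

From H_k ≅ ker(∂_k) / im(∂_{k+1}) we obtain:

  H_0: rank C_0 − rank ∂_1 = 9 − 8 = 1, and the invariant factors of ∂_1 are all 1, so H_0 = Z.
  H_1: rank ker ∂_1 − rank ∂_2 = (27 − 8) − 17 = 2, and the invariant factors of ∂_2 are all 1, so H_1 = Z^2.
  H_2: rank ker ∂_2 − rank ∂_3 = (18 − 17) − 0 = 1, and there is no ∂_3, so H_2 = Z.

(K is a triangulation of the torus T^2.)

H_0 ≅ Z,  H_1 ≅ Z^2,  H_2 ≅ Z.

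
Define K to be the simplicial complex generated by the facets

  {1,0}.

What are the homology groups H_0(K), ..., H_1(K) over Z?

H_0 = Z,  H_1 = 0.

Order the vertices as 0 < 1. Listing each simplex with vertices in this order, K has dimension 1 with simplices:

  0-simplices (2): [0], [1]
  1-simplices (1): [0,1]

so the chain groups are C_0 ≅ Z^2, C_1 ≅ Z^1.

The boundary map ∂_1: C_1 → C_0 maps an edge to its endpoints' difference, ∂[p,q] = q − p. For instance
  ∂[0,1] = [1] − [0].
As a 2×1 matrix over Z this has rank 1, with invariant factors (1).

Reading off H_k = ker ∂_k / im ∂_{k+1}:

  H_0: rank C_0 − rank ∂_1 = 2 − 1 = 1, and the invariant factors of ∂_1 are all 1, so H_0 = Z.
  H_1: rank ker ∂_1 − rank ∂_2 = (1 − 1) − 0 = 0, and there is no ∂_2, so H_1 = 0.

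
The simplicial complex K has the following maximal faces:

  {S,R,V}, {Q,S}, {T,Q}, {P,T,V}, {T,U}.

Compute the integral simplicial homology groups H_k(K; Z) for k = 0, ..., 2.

H_0 = Z,  H_1 = Z,  H_2 = 0.

We work with the vertex ordering P < Q < R < S < T < U < V. The simplices of K, each written with vertices in increasing order, are:

  0-simplices (7): P, Q, R, S, T, U, V
  1-simplices (9): PT, PV, QS, QT, RS, RV, SV, TU, TV
  2-simplices (2): PTV, RSV

giving chain groups C_0 ≅ Z^7, C_1 ≅ Z^9, C_2 ≅ Z^2.

∂_1: C_1 → C_0 maps an edge to its endpoints' difference, ∂[p,q] = q − p.
The 7×9 boundary matrix has rank 6 and Smith normal form diag(1,1,1,1,1,1).

The boundary map ∂_2: C_2 → C_1 sends each 2-simplex [p,q,r] to [q,r] − [p,r] + [p,q]. For instance
  ∂RSV = SV − RV + RS,
  ∂PTV = TV − PV + PT.
The resulting 9×2 matrix has rank 2, and its Smith normal form has invariant factors (1,1).

Now H_k = ker ∂_k / im ∂_{k+1}, so:

  H_0: rank C_0 − rank ∂_1 = 7 − 6 = 1, and the invariant factors of ∂_1 are all 1, so H_0 = Z.
  H_1: rank ker ∂_1 − rank ∂_2 = (9 − 6) − 2 = 1, and the invariant factors of ∂_2 are all 1, so H_1 = Z.
  H_2: rank ker ∂_2 − rank ∂_3 = (2 − 2) − 0 = 0, and there is no ∂_3, so H_2 = 0.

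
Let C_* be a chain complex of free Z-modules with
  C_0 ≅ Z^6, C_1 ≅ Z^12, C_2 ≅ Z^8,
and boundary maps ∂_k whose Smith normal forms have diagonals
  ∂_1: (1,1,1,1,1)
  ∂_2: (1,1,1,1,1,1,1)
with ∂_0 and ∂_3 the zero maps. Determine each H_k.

H_0 ≅ Z,  H_1 = 0,  H_2 ≅ Z.

H_0: b_0 = 6 − 0 − 5 = 1; torsion from ∂_1 factors > 1: none. So H_0 ≅ Z.
H_1: b_1 = 12 − 5 − 7 = 0; torsion from ∂_2 factors > 1: none. So H_1 ≅ 0.
H_2: b_2 = 8 − 7 − 0 = 1; torsion from ∂_3 factors > 1: none. So H_2 ≅ Z.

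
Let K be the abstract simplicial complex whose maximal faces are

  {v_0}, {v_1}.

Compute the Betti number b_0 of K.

b_0 = 2.

K has 2 vertices.
rank ∂_0 = 0, rank ∂_1 = 0 ⇒ b_0 = 2 − 0 − 0 = 2. So H_0 = Z^2.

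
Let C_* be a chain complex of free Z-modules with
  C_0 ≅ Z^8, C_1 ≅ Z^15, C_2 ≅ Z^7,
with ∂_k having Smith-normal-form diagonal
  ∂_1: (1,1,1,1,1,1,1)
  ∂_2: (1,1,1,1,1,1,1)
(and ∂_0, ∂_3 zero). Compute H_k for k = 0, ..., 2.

H_0: b_0 = 8 − 0 − 7 = 1; torsion from ∂_1 factors > 1: none. So H_0 ≅ Z.
H_1: b_1 = 15 − 7 − 7 = 1; torsion from ∂_2 factors > 1: none. So H_1 ≅ Z.
H_2: b_2 = 7 − 7 − 0 = 0; torsion from ∂_3 factors > 1: none. So H_2 ≅ 0.

H_0 ≅ Z,  H_1 ≅ Z,  H_2 = 0.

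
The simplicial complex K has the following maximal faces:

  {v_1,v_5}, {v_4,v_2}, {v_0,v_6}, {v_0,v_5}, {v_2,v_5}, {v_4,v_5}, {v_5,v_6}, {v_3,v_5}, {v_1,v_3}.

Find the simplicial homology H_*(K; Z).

H_0 = Z,  H_1 = Z^3.

Take the total order v_0 < v_1 < v_2 < v_3 < v_4 < v_5 < v_6 on the vertex set. Then K (dimension 1) consists of the simplices:

  0-simplices (7): [v_0], [v_1], [v_2], [v_3], [v_4], [v_5], [v_6]
  1-simplices (9): [v_0,v_5], [v_0,v_6], [v_1,v_3], [v_1,v_5], [v_2,v_4], [v_2,v_5], [v_3,v_5], [v_4,v_5], [v_5,v_6]

Hence C_0 ≅ Z^7, C_1 ≅ Z^9.

The boundary map ∂_1: C_1 → C_0 is given by ∂[p,q] = [q] − [p]. For instance
  ∂[v_2,v_4] = [v_4] − [v_2].
The resulting 7×9 matrix has rank 6, and its Smith normal form has invariant factors (1,1,1,1,1,1).

Now H_k = ker ∂_k / im ∂_{k+1}, so:

  H_0: rank C_0 − rank ∂_1 = 7 − 6 = 1, and the invariant factors of ∂_1 are all 1, so H_0 = Z.
  H_1: rank ker ∂_1 − rank ∂_2 = (9 − 6) − 0 = 3, and there is no ∂_2, so H_1 = Z^3.

As a check, the Euler characteristic is 7 − 9 = -2, which agrees with 1 − 3 = -2.
(K is a triangulation of a wedge of 3 circles.)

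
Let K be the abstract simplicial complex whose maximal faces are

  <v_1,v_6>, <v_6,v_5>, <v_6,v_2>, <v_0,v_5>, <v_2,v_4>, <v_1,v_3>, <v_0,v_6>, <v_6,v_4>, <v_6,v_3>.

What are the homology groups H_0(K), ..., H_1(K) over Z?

We work with the vertex ordering v_0 < v_1 < v_2 < v_3 < v_4 < v_5 < v_6. The simplices of K, each written with vertices in increasing order, are:

  0-simplices (7): [v_0], [v_1], [v_2], [v_3], [v_4], [v_5], [v_6]
  1-simplices (9): [v_0,v_5], [v_0,v_6], [v_1,v_3], [v_1,v_6], [v_2,v_4], [v_2,v_6], [v_3,v_6], [v_4,v_6], [v_5,v_6]

so the chain groups are C_0 ≅ Z^7, C_1 ≅ Z^9.

∂_1: C_1 → C_0 is given by ∂[p,q] = [q] − [p].
This gives a 7×9 integer matrix of rank 6; reducing to Smith normal form yields diagonal entries (1,1,1,1,1,1).

Reading off H_k = ker ∂_k / im ∂_{k+1}:

  H_0: rank C_0 − rank ∂_1 = 7 − 6 = 1, and the invariant factors of ∂_1 are all 1, so H_0 = Z.
  H_1: rank ker ∂_1 − rank ∂_2 = (9 − 6) − 0 = 3, and there is no ∂_2, so H_1 = Z^3.

H_0 = Z,  H_1 = Z^3.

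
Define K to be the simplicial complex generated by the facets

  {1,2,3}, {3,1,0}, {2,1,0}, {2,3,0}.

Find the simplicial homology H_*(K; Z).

H_0 = Z,  H_1 = 0,  H_2 = Z.

Take the total order 0 < 1 < 2 < 3 on the vertex set. Then K (dimension 2) consists of the simplices:

  0-simplices (4): [0], [1], [2], [3]
  1-simplices (6): [0,1], [0,2], [0,3], [1,2], [1,3], [2,3]
  2-simplices (4): [0,1,2], [0,1,3], [0,2,3], [1,2,3]

giving chain groups C_0 ≅ Z^4, C_1 ≅ Z^6, C_2 ≅ Z^4.

Boundary ∂_1: C_1 → C_0 sends each edge [p,q] (with p < q) to q − p. For instance
  ∂[1,2] = [2] − [1].
The 4×6 boundary matrix has rank 3 and Smith normal form diag(1,1,1).

Boundary ∂_2: C_2 → C_1 sends each 2-simplex [p,q,r] to [q,r] − [p,r] + [p,q]. For instance
  ∂[0,2,3] = [2,3] − [0,3] + [0,2],
  ∂[1,2,3] = [2,3] − [1,3] + [1,2].
This gives a 6×4 integer matrix of rank 3; reducing to Smith normal form yields diagonal entries (1,1,1).

Now H_k = ker ∂_k / im ∂_{k+1}, so:

  H_0: rank C_0 − rank ∂_1 = 4 − 3 = 1, and the invariant factors of ∂_1 are all 1, so H_0 ≅ Z.
  H_1: rank ker ∂_1 − rank ∂_2 = (6 − 3) − 3 = 0, and the invariant factors of ∂_2 are all 1, so H_1 ≅ 0.
  H_2: rank ker ∂_2 − rank ∂_3 = (4 − 3) − 0 = 1, and there is no ∂_3, so H_2 ≅ Z.

As a check, the Euler characteristic is 4 − 6 + 4 = 2, which agrees with 1 − 0 + 1 = 2.
(K is a triangulation of the 2-sphere S^2.)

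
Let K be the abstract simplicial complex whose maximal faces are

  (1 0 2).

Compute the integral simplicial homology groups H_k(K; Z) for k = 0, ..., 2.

H_0 ≅ Z,  H_1 = 0,  H_2 = 0.

Fix the vertex order 0 < 1 < 2 and write every simplex with vertices in increasing order. Then dim K = 2 and the simplices of K are:

  0-simplices (3): [0], [1], [2]
  1-simplices (3): [0,1], [0,2], [1,2]
  2-simplices (1): [0,1,2]

Hence C_0 ≅ Z^3, C_1 ≅ Z^3, C_2 ≅ Z^1.

Boundary ∂_1: C_1 → C_0 is given by ∂[p,q] = [q] − [p]. For instance
  ∂[1,2] = [2] − [1].
This gives a 3×3 integer matrix of rank 2; reducing to Smith normal form yields diagonal entries (1,1).

The boundary map ∂_2: C_2 → C_1 sends each 2-simplex [p,q,r] to [q,r] − [p,r] + [p,q]. For instance
  ∂[0,1,2] = [1,2] − [0,2] + [0,1].
The resulting 3×1 matrix has rank 1, and its Smith normal form has invariant factors (1).

Computing H_k = (kernel of ∂_k) / (image of ∂_{k+1}):

  H_0: rank C_0 − rank ∂_1 = 3 − 2 = 1, and the invariant factors of ∂_1 are all 1, so H_0 ≅ Z.
  H_1: rank ker ∂_1 − rank ∂_2 = (3 − 2) − 1 = 0, and the invariant factors of ∂_2 are all 1, so H_1 ≅ 0.
  H_2: rank ker ∂_2 − rank ∂_3 = (1 − 1) − 0 = 0, and there is no ∂_3, so H_2 ≅ 0.

(K is a triangulation of the 2-simplex.)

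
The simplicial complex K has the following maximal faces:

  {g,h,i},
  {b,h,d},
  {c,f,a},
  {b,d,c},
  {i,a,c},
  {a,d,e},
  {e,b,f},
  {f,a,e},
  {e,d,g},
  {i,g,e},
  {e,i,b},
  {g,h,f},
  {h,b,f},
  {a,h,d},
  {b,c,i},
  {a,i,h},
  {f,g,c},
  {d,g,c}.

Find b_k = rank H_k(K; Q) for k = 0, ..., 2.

Take the total order a < b < c < d < e < f < g < h < i on the vertex set. Then K (dimension 2) consists of the simplices:

  0-simplices (9): a, b, c, d, e, f, g, h, i
  1-simplices (27): ac, ad, ae, af, ah, ai, bc, bd, be, bf, bh, bi, cd, cf, cg, ci, de, dg, dh, ef, eg, ei, fg, fh, gh, gi, hi
  2-simplices (18): acf, aci, ade, adh, aef, ahi, bcd, bci, bdh, bef, bei, bfh, cdg, cfg, deg, egi, fgh, ghi

so the chain groups are C_0 ≅ Z^9, C_1 ≅ Z^27, C_2 ≅ Z^18.

The boundary map ∂_1: C_1 → C_0 sends each edge [p,q] (with p < q) to q − p.
The 9×27 boundary matrix has rank 8 and Smith normal form diag(1,1,1,1,1,1,1,1).

The boundary map ∂_2: C_2 → C_1 acts by ∂[p,q,r] = [q,r] − [p,r] + [p,q]. For instance
  ∂acf = cf − af + ac,
  ∂aef = ef − af + ae.
This gives a 27×18 integer matrix of rank 17; reducing to Smith normal form yields diagonal entries (1,1,1,1,1,1,1,1,1,1,1,1,1,1,1,1,1).

Computing H_k = (kernel of ∂_k) / (image of ∂_{k+1}):

  H_0: rank C_0 − rank ∂_1 = 9 − 8 = 1, and the invariant factors of ∂_1 are all 1, so H_0 = Z.
  H_1: rank ker ∂_1 − rank ∂_2 = (27 − 8) − 17 = 2, and the invariant factors of ∂_2 are all 1, so H_1 = Z^2.
  H_2: rank ker ∂_2 − rank ∂_3 = (18 − 17) − 0 = 1, and there is no ∂_3, so H_2 = Z.

As a check, the Euler characteristic is 9 − 27 + 18 = 0, which agrees with 1 − 2 + 1 = 0.

Hence the Betti numbers are b_0 = 1, b_1 = 2, b_2 = 1.

b_0 = 1, b_1 = 2, b_2 = 1.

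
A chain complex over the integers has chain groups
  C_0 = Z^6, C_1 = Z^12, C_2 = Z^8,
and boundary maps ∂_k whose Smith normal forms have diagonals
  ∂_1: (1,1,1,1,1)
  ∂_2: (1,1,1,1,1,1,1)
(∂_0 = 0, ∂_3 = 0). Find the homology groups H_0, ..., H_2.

H_0: b_0 = 6 − 0 − 5 = 1; torsion from ∂_1 factors > 1: none. So H_0 = Z.
H_1: b_1 = 12 − 5 − 7 = 0; torsion from ∂_2 factors > 1: none. So H_1 = 0.
H_2: b_2 = 8 − 7 − 0 = 1; torsion from ∂_3 factors > 1: none. So H_2 = Z.

H_0 = Z,  H_1 = 0,  H_2 = Z.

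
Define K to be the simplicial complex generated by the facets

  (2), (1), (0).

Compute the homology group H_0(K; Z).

H_0 = Z^3.

Fix the vertex order 0 < 1 < 2 and write every simplex with vertices in increasing order. Then dim K = 0 and the simplices of K are:

  0-simplices (3): [0], [1], [2]

giving chain groups C_0 ≅ Z^3.

From H_k ≅ ker(∂_k) / im(∂_{k+1}) we obtain:

  H_0: rank C_0 − rank ∂_1 = 3 − 0 = 3, and there is no ∂_1, so H_0 ≅ Z^3.

(K is a triangulation of a set of 3 points.)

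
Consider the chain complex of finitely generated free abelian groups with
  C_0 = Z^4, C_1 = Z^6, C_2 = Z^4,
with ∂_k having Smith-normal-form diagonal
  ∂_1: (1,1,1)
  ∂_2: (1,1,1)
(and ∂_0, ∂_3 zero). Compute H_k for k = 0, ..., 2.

H_0: b_0 = 4 − 0 − 3 = 1; torsion from ∂_1 factors > 1: none. So H_0 ≅ Z.
H_1: b_1 = 6 − 3 − 3 = 0; torsion from ∂_2 factors > 1: none. So H_1 ≅ 0.
H_2: b_2 = 4 − 3 − 0 = 1; torsion from ∂_3 factors > 1: none. So H_2 ≅ Z.

H_0 ≅ Z,  H_1 = 0,  H_2 ≅ Z.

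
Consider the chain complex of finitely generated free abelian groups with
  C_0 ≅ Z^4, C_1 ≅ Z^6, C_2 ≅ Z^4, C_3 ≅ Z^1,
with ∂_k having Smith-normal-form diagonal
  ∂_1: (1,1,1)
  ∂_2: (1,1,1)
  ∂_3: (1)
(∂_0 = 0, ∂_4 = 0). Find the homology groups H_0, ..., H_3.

H_0 = Z,  H_1 = 0,  H_2 = 0,  H_3 = 0.

H_0: b_0 = 4 − 0 − 3 = 1; torsion from ∂_1 factors > 1: none. So H_0 = Z.
H_1: b_1 = 6 − 3 − 3 = 0; torsion from ∂_2 factors > 1: none. So H_1 = 0.
H_2: b_2 = 4 − 3 − 1 = 0; torsion from ∂_3 factors > 1: none. So H_2 = 0.
H_3: b_3 = 1 − 1 − 0 = 0; torsion from ∂_4 factors > 1: none. So H_3 = 0.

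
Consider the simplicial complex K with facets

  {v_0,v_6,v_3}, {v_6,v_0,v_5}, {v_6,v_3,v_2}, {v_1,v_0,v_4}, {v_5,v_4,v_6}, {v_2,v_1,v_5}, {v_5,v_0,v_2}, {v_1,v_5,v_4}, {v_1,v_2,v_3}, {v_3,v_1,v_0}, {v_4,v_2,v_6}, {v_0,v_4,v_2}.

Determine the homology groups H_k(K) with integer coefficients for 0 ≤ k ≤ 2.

We work with the vertex ordering v_0 < v_1 < v_2 < v_3 < v_4 < v_5 < v_6. The simplices of K, each written with vertices in increasing order, are:

  0-simplices (7): [v_0], [v_1], [v_2], [v_3], [v_4], [v_5], [v_6]
  1-simplices (18): (18 of them)
  2-simplices (12): (12 of them)

giving chain groups C_0 ≅ Z^7, C_1 ≅ Z^18, C_2 ≅ Z^12.

∂_1: C_1 → C_0 is given by ∂[p,q] = [q] − [p].
This gives a 7×18 integer matrix of rank 6; reducing to Smith normal form yields diagonal entries (1,1,1,1,1,1).

Boundary ∂_2: C_2 → C_1 sends each 2-simplex [p,q,r] to [q,r] − [p,r] + [p,q]. For instance
  ∂[v_0,v_2,v_5] = [v_2,v_5] − [v_0,v_5] + [v_0,v_2],
  ∂[v_0,v_1,v_3] = [v_1,v_3] − [v_0,v_3] + [v_0,v_1].
The resulting 18×12 matrix has rank 12, and its Smith normal form has invariant factors (1,1,1,1,1,1,1,1,1,1,1,2).

Reading off H_k = ker ∂_k / im ∂_{k+1}:

  H_0: rank C_0 − rank ∂_1 = 7 − 6 = 1, and the invariant factors of ∂_1 are all 1, so H_0 ≅ Z.
  H_1: rank ker ∂_1 − rank ∂_2 = (18 − 6) − 12 = 0, and ∂_2 has invariant factor 2 > 1, so H_1 ≅ Z/2.
  H_2: rank ker ∂_2 − rank ∂_3 = (12 − 12) − 0 = 0, and there is no ∂_3, so H_2 ≅ 0.

H_0 ≅ Z,  H_1 ≅ Z/2,  H_2 = 0.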